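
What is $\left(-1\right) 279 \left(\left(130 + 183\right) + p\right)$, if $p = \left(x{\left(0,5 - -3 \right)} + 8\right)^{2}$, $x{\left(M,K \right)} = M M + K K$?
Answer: $-1533663$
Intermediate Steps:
$x{\left(M,K \right)} = K^{2} + M^{2}$ ($x{\left(M,K \right)} = M^{2} + K^{2} = K^{2} + M^{2}$)
$p = 5184$ ($p = \left(\left(\left(5 - -3\right)^{2} + 0^{2}\right) + 8\right)^{2} = \left(\left(\left(5 + 3\right)^{2} + 0\right) + 8\right)^{2} = \left(\left(8^{2} + 0\right) + 8\right)^{2} = \left(\left(64 + 0\right) + 8\right)^{2} = \left(64 + 8\right)^{2} = 72^{2} = 5184$)
$\left(-1\right) 279 \left(\left(130 + 183\right) + p\right) = \left(-1\right) 279 \left(\left(130 + 183\right) + 5184\right) = - 279 \left(313 + 5184\right) = \left(-279\right) 5497 = -1533663$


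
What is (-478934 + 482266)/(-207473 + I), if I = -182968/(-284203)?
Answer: -946964396/58964266051 ≈ -0.016060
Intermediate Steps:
I = 182968/284203 (I = -182968*(-1)/284203 = -1*(-182968/284203) = 182968/284203 ≈ 0.64379)
(-478934 + 482266)/(-207473 + I) = (-478934 + 482266)/(-207473 + 182968/284203) = 3332/(-58964266051/284203) = 3332*(-284203/58964266051) = -946964396/58964266051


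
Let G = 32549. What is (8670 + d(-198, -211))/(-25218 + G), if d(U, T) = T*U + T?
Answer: 50237/7331 ≈ 6.8527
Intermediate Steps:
d(U, T) = T + T*U
(8670 + d(-198, -211))/(-25218 + G) = (8670 - 211*(1 - 198))/(-25218 + 32549) = (8670 - 211*(-197))/7331 = (8670 + 41567)*(1/7331) = 50237*(1/7331) = 50237/7331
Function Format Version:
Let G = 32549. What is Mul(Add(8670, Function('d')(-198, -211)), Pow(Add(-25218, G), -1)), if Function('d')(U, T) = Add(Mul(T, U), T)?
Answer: Rational(50237, 7331) ≈ 6.8527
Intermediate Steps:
Function('d')(U, T) = Add(T, Mul(T, U))
Mul(Add(8670, Function('d')(-198, -211)), Pow(Add(-25218, G), -1)) = Mul(Add(8670, Mul(-211, Add(1, -198))), Pow(Add(-25218, 32549), -1)) = Mul(Add(8670, Mul(-211, -197)), Pow(7331, -1)) = Mul(Add(8670, 41567), Rational(1, 7331)) = Mul(50237, Rational(1, 7331)) = Rational(50237, 7331)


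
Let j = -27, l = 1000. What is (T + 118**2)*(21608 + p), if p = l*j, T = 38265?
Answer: -281403088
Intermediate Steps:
p = -27000 (p = 1000*(-27) = -27000)
(T + 118**2)*(21608 + p) = (38265 + 118**2)*(21608 - 27000) = (38265 + 13924)*(-5392) = 52189*(-5392) = -281403088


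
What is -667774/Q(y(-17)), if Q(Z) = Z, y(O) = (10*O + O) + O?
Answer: 333887/102 ≈ 3273.4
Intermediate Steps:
y(O) = 12*O (y(O) = 11*O + O = 12*O)
-667774/Q(y(-17)) = -667774/(12*(-17)) = -667774/(-204) = -667774*(-1/204) = 333887/102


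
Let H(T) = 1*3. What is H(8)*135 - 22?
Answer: 383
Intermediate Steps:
H(T) = 3
H(8)*135 - 22 = 3*135 - 22 = 405 - 22 = 383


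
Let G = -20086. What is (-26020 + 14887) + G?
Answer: -31219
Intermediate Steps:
(-26020 + 14887) + G = (-26020 + 14887) - 20086 = -11133 - 20086 = -31219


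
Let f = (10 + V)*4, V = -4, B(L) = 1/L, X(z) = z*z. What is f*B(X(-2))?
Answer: 6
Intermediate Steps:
X(z) = z²
f = 24 (f = (10 - 4)*4 = 6*4 = 24)
f*B(X(-2)) = 24/((-2)²) = 24/4 = 24*(¼) = 6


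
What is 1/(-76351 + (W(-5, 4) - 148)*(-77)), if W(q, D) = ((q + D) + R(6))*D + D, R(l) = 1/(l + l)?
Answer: -3/194942 ≈ -1.5389e-5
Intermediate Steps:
R(l) = 1/(2*l)
W(q, D) = D + D*(1/12 + D + q) (W(q, D) = ((q + D) + (½)/6)*D + D = ((D + q) + (½)*(⅙))*D + D = ((D + q) + 1/12)*D + D = (1/12 + D + q)*D + D = D*(1/12 + D + q) + D = D + D*(1/12 + D + q))
1/(-76351 + (W(-5, 4) - 148)*(-77)) = 1/(-76351 + ((1/12)*4*(13 + 12*4 + 12*(-5)) - 148)*(-77)) = 1/(-76351 + ((1/12)*4*(13 + 48 - 60) - 148)*(-77)) = 1/(-76351 + ((1/12)*4*1 - 148)*(-77)) = 1/(-76351 + (⅓ - 148)*(-77)) = 1/(-76351 - 443/3*(-77)) = 1/(-76351 + 34111/3) = 1/(-194942/3) = -3/194942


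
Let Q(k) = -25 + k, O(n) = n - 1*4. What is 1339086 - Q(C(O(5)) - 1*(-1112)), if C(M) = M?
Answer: 1337998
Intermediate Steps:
O(n) = -4 + n (O(n) = n - 4 = -4 + n)
1339086 - Q(C(O(5)) - 1*(-1112)) = 1339086 - (-25 + ((-4 + 5) - 1*(-1112))) = 1339086 - (-25 + (1 + 1112)) = 1339086 - (-25 + 1113) = 1339086 - 1*1088 = 1339086 - 1088 = 1337998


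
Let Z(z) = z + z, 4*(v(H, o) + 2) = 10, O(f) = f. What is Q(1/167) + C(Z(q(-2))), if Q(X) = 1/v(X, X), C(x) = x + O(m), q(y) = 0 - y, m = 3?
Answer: 9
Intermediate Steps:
v(H, o) = ½ (v(H, o) = -2 + (¼)*10 = -2 + 5/2 = ½)
q(y) = -y
Z(z) = 2*z
C(x) = 3 + x (C(x) = x + 3 = 3 + x)
Q(X) = 2 (Q(X) = 1/(½) = 2)
Q(1/167) + C(Z(q(-2))) = 2 + (3 + 2*(-1*(-2))) = 2 + (3 + 2*2) = 2 + (3 + 4) = 2 + 7 = 9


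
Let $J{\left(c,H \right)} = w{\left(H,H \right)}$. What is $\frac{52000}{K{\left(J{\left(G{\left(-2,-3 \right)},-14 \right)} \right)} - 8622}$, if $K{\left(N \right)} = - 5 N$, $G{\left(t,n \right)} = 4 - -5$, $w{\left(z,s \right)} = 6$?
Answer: $- \frac{13000}{2163} \approx -6.0102$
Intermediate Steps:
$G{\left(t,n \right)} = 9$ ($G{\left(t,n \right)} = 4 + 5 = 9$)
$J{\left(c,H \right)} = 6$
$\frac{52000}{K{\left(J{\left(G{\left(-2,-3 \right)},-14 \right)} \right)} - 8622} = \frac{52000}{\left(-5\right) 6 - 8622} = \frac{52000}{-30 - 8622} = \frac{52000}{-8652} = 52000 \left(- \frac{1}{8652}\right) = - \frac{13000}{2163}$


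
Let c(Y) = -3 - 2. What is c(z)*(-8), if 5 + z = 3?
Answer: 40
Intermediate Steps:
z = -2 (z = -5 + 3 = -2)
c(Y) = -5
c(z)*(-8) = -5*(-8) = 40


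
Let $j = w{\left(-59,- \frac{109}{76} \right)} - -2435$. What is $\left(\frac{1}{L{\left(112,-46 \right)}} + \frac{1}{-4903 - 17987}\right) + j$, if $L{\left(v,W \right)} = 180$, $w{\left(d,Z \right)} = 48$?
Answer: $\frac{341015977}{137340} \approx 2483.0$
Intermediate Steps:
$j = 2483$ ($j = 48 - -2435 = 48 + 2435 = 2483$)
$\left(\frac{1}{L{\left(112,-46 \right)}} + \frac{1}{-4903 - 17987}\right) + j = \left(\frac{1}{180} + \frac{1}{-4903 - 17987}\right) + 2483 = \left(\frac{1}{180} + \frac{1}{-22890}\right) + 2483 = \left(\frac{1}{180} - \frac{1}{22890}\right) + 2483 = \frac{757}{137340} + 2483 = \frac{341015977}{137340}$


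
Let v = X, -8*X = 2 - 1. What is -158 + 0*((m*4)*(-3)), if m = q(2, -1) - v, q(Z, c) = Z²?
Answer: -158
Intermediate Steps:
X = -⅛ (X = -(2 - 1)/8 = -⅛*1 = -⅛ ≈ -0.12500)
v = -⅛ ≈ -0.12500
m = 33/8 (m = 2² - 1*(-⅛) = 4 + ⅛ = 33/8 ≈ 4.1250)
-158 + 0*((m*4)*(-3)) = -158 + 0*(((33/8)*4)*(-3)) = -158 + 0*((33/2)*(-3)) = -158 + 0*(-99/2) = -158 + 0 = -158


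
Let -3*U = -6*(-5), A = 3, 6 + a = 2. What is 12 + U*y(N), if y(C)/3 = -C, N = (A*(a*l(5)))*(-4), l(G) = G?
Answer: 7212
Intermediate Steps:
a = -4 (a = -6 + 2 = -4)
N = 240 (N = (3*(-4*5))*(-4) = (3*(-20))*(-4) = -60*(-4) = 240)
U = -10 (U = -(-2)*(-5) = -⅓*30 = -10)
y(C) = -3*C (y(C) = 3*(-C) = -3*C)
12 + U*y(N) = 12 - (-30)*240 = 12 - 10*(-720) = 12 + 7200 = 7212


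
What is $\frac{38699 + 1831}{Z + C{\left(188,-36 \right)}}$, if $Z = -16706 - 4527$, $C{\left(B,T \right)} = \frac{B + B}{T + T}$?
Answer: $- \frac{182385}{95572} \approx -1.9084$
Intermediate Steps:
$C{\left(B,T \right)} = \frac{B}{T}$ ($C{\left(B,T \right)} = \frac{2 B}{2 T} = 2 B \frac{1}{2 T} = \frac{B}{T}$)
$Z = -21233$ ($Z = -16706 - 4527 = -21233$)
$\frac{38699 + 1831}{Z + C{\left(188,-36 \right)}} = \frac{38699 + 1831}{-21233 + \frac{188}{-36}} = \frac{40530}{-21233 + 188 \left(- \frac{1}{36}\right)} = \frac{40530}{-21233 - \frac{47}{9}} = \frac{40530}{- \frac{191144}{9}} = 40530 \left(- \frac{9}{191144}\right) = - \frac{182385}{95572}$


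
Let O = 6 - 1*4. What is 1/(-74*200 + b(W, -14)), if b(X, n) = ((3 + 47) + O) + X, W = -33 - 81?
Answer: -1/14862 ≈ -6.7286e-5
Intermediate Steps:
O = 2 (O = 6 - 4 = 2)
W = -114
b(X, n) = 52 + X (b(X, n) = ((3 + 47) + 2) + X = (50 + 2) + X = 52 + X)
1/(-74*200 + b(W, -14)) = 1/(-74*200 + (52 - 114)) = 1/(-14800 - 62) = 1/(-14862) = -1/14862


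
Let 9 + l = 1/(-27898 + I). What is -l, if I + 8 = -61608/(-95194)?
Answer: 11953947299/1328211078 ≈ 9.0000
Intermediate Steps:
I = -349972/47597 (I = -8 - 61608/(-95194) = -8 - 61608*(-1/95194) = -8 + 30804/47597 = -349972/47597 ≈ -7.3528)
l = -11953947299/1328211078 (l = -9 + 1/(-27898 - 349972/47597) = -9 + 1/(-1328211078/47597) = -9 - 47597/1328211078 = -11953947299/1328211078 ≈ -9.0000)
-l = -1*(-11953947299/1328211078) = 11953947299/1328211078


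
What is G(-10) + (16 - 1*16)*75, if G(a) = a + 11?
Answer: 1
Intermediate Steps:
G(a) = 11 + a
G(-10) + (16 - 1*16)*75 = (11 - 10) + (16 - 1*16)*75 = 1 + (16 - 16)*75 = 1 + 0*75 = 1 + 0 = 1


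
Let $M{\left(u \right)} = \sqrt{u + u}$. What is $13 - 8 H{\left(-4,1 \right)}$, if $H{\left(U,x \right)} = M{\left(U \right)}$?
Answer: $13 - 16 i \sqrt{2} \approx 13.0 - 22.627 i$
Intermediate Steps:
$M{\left(u \right)} = \sqrt{2} \sqrt{u}$ ($M{\left(u \right)} = \sqrt{2 u} = \sqrt{2} \sqrt{u}$)
$H{\left(U,x \right)} = \sqrt{2} \sqrt{U}$
$13 - 8 H{\left(-4,1 \right)} = 13 - 8 \sqrt{2} \sqrt{-4} = 13 - 8 \sqrt{2} \cdot 2 i = 13 - 8 \cdot 2 i \sqrt{2} = 13 - 16 i \sqrt{2}$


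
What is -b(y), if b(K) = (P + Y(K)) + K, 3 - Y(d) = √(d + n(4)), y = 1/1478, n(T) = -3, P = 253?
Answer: -378369/1478 + I*√6551974/1478 ≈ -256.0 + 1.7319*I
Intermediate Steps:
y = 1/1478 ≈ 0.00067659
Y(d) = 3 - √(-3 + d) (Y(d) = 3 - √(d - 3) = 3 - √(-3 + d))
b(K) = 256 + K - √(-3 + K) (b(K) = (253 + (3 - √(-3 + K))) + K = (256 - √(-3 + K)) + K = 256 + K - √(-3 + K))
-b(y) = -(256 + 1/1478 - √(-3 + 1/1478)) = -(256 + 1/1478 - √(-4433/1478)) = -(256 + 1/1478 - I*√6551974/1478) = -(378369/1478 - I*√6551974/1478) = -378369/1478 + I*√6551974/1478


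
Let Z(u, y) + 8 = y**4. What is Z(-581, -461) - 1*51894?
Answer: 45165123539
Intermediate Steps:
Z(u, y) = -8 + y**4
Z(-581, -461) - 1*51894 = (-8 + (-461)**4) - 1*51894 = (-8 + 45165175441) - 51894 = 45165175433 - 51894 = 45165123539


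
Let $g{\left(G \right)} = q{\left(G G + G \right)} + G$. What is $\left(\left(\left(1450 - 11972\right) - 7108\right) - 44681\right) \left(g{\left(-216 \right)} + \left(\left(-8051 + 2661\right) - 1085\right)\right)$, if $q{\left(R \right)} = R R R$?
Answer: $-6240815654328101099$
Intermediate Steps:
$q{\left(R \right)} = R^{3}$ ($q{\left(R \right)} = R^{2} R = R^{3}$)
$g{\left(G \right)} = G + \left(G + G^{2}\right)^{3}$ ($g{\left(G \right)} = \left(G G + G\right)^{3} + G = \left(G^{2} + G\right)^{3} + G = \left(G + G^{2}\right)^{3} + G = G + \left(G + G^{2}\right)^{3}$)
$\left(\left(\left(1450 - 11972\right) - 7108\right) - 44681\right) \left(g{\left(-216 \right)} + \left(\left(-8051 + 2661\right) - 1085\right)\right) = \left(\left(\left(1450 - 11972\right) - 7108\right) - 44681\right) \left(\left(-216 + \left(-216\right)^{3} \left(1 - 216\right)^{3}\right) + \left(\left(-8051 + 2661\right) - 1085\right)\right) = \left(\left(-10522 - 7108\right) - 44681\right) \left(\left(-216 - 10077696 \left(-215\right)^{3}\right) - 6475\right) = \left(-17630 - 44681\right) \left(\left(-216 - -100155921984000\right) - 6475\right) = - 62311 \left(\left(-216 + 100155921984000\right) - 6475\right) = - 62311 \left(100155921983784 - 6475\right) = \left(-62311\right) 100155921977309 = -6240815654328101099$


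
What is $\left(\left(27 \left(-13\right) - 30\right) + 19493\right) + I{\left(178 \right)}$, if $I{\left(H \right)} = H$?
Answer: $19290$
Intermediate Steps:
$\left(\left(27 \left(-13\right) - 30\right) + 19493\right) + I{\left(178 \right)} = \left(\left(27 \left(-13\right) - 30\right) + 19493\right) + 178 = \left(\left(-351 - 30\right) + 19493\right) + 178 = \left(-381 + 19493\right) + 178 = 19112 + 178 = 19290$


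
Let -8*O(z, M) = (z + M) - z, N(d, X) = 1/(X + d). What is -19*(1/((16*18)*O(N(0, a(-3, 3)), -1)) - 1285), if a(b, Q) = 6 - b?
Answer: 878921/36 ≈ 24414.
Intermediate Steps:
O(z, M) = -M/8 (O(z, M) = -((z + M) - z)/8 = -((M + z) - z)/8 = -M/8)
-19*(1/((16*18)*O(N(0, a(-3, 3)), -1)) - 1285) = -19*(1/((16*18)*(-⅛*(-1))) - 1285) = -19*(1/(288*(⅛)) - 1285) = -19*(1/36 - 1285) = -19*(-46259/36) = 878921/36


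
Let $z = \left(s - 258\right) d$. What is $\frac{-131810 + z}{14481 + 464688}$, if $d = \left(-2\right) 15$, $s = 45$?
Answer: $- \frac{125420}{479169} \approx -0.26174$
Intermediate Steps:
$d = -30$
$z = 6390$ ($z = \left(45 - 258\right) \left(-30\right) = \left(-213\right) \left(-30\right) = 6390$)
$\frac{-131810 + z}{14481 + 464688} = \frac{-131810 + 6390}{14481 + 464688} = - \frac{125420}{479169}$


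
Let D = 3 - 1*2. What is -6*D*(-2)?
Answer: 12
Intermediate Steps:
D = 1 (D = 3 - 2 = 1)
-6*D*(-2) = -6*1*(-2) = -6*(-2) = 12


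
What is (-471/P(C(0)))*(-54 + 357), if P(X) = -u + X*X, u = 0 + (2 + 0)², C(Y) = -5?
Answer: -47571/7 ≈ -6795.9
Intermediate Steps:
u = 4 (u = 0 + 2² = 0 + 4 = 4)
P(X) = -4 + X² (P(X) = -1*4 + X*X = -4 + X²)
(-471/P(C(0)))*(-54 + 357) = (-471/(-4 + (-5)²))*(-54 + 357) = -471/(-4 + 25)*303 = -471/21*303 = -471*1/21*303 = -157/7*303 = -47571/7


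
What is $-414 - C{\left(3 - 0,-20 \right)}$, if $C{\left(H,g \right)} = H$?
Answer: $-417$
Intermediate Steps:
$-414 - C{\left(3 - 0,-20 \right)} = -414 - \left(3 - 0\right) = -414 - \left(3 + 0\right) = -414 - 3 = -417$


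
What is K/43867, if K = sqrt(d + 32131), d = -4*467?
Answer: sqrt(30263)/43867 ≈ 0.0039657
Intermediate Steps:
d = -1868
K = sqrt(30263) (K = sqrt(-1868 + 32131) = sqrt(30263) ≈ 173.96)
K/43867 = sqrt(30263)/43867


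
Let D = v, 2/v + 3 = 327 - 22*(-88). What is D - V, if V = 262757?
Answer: -296915409/1130 ≈ -2.6276e+5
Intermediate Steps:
v = 1/1130 (v = 2/(-3 + (327 - 22*(-88))) = 2/(-3 + (327 + 1936)) = 2/(-3 + 2263) = 2/2260 = 2*(1/2260) = 1/1130 ≈ 0.00088496)
D = 1/1130 ≈ 0.00088496
D - V = 1/1130 - 1*262757 = 1/1130 - 262757 = -296915409/1130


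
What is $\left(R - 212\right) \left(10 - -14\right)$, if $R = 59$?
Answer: $-3672$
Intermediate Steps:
$\left(R - 212\right) \left(10 - -14\right) = \left(59 - 212\right) \left(10 - -14\right) = - 153 \left(10 + 14\right) = \left(-153\right) 24 = -3672$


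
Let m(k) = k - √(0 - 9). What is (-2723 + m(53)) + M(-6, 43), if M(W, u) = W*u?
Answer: -2928 - 3*I ≈ -2928.0 - 3.0*I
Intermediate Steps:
m(k) = k - 3*I (m(k) = k - √(-9) = k - 3*I)
(-2723 + m(53)) + M(-6, 43) = (-2723 + (53 - 3*I)) - 6*43 = (-2670 - 3*I) - 258 = -2928 - 3*I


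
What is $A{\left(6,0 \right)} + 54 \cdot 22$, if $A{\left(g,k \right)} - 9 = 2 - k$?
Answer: $1199$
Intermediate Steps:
$A{\left(g,k \right)} = 11 - k$ ($A{\left(g,k \right)} = 9 - \left(-2 + k\right) = 11 - k$)
$A{\left(6,0 \right)} + 54 \cdot 22 = \left(11 - 0\right) + 54 \cdot 22 = \left(11 + 0\right) + 1188 = 11 + 1188 = 1199$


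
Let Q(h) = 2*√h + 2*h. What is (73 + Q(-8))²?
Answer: 3217 + 456*I*√2 ≈ 3217.0 + 644.88*I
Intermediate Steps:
Q(h) = 2*h + 2*√h
(73 + Q(-8))² = (73 + (2*(-8) + 2*√(-8)))² = (73 + (-16 + 2*(2*I*√2)))² = (73 + (-16 + 4*I*√2))² = (57 + 4*I*√2)²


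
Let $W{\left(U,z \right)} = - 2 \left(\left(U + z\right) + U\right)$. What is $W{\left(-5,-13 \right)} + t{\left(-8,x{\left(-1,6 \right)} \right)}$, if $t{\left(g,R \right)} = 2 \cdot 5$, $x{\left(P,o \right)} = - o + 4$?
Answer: $56$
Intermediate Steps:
$x{\left(P,o \right)} = 4 - o$
$t{\left(g,R \right)} = 10$
$W{\left(U,z \right)} = - 4 U - 2 z$ ($W{\left(U,z \right)} = - 2 \left(z + 2 U\right) = - 4 U - 2 z$)
$W{\left(-5,-13 \right)} + t{\left(-8,x{\left(-1,6 \right)} \right)} = \left(\left(-4\right) \left(-5\right) - -26\right) + 10 = \left(20 + 26\right) + 10 = 46 + 10 = 56$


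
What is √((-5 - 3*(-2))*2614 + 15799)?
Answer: √18413 ≈ 135.69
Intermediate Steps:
√((-5 - 3*(-2))*2614 + 15799) = √((-5 + 6)*2614 + 15799) = √(1*2614 + 15799) = √(2614 + 15799) = √18413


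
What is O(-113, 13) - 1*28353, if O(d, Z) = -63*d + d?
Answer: -21347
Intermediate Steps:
O(d, Z) = -62*d
O(-113, 13) - 1*28353 = -62*(-113) - 1*28353 = 7006 - 28353 = -21347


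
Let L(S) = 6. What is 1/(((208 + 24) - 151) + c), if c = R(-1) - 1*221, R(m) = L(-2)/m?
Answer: -1/146 ≈ -0.0068493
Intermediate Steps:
R(m) = 6/m
c = -227 (c = 6/(-1) - 1*221 = 6*(-1) - 221 = -6 - 221 = -227)
1/(((208 + 24) - 151) + c) = 1/(((208 + 24) - 151) - 227) = 1/((232 - 151) - 227) = 1/(81 - 227) = 1/(-146) = -1/146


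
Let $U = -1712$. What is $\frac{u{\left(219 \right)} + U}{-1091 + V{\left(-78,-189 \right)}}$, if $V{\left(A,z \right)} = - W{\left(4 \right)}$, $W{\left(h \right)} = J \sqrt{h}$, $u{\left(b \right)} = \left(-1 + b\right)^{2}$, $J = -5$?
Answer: $- \frac{45812}{1081} \approx -42.379$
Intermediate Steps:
$W{\left(h \right)} = - 5 \sqrt{h}$
$V{\left(A,z \right)} = 10$ ($V{\left(A,z \right)} = - \left(-5\right) \sqrt{4} = - \left(-5\right) 2 = \left(-1\right) \left(-10\right) = 10$)
$\frac{u{\left(219 \right)} + U}{-1091 + V{\left(-78,-189 \right)}} = \frac{\left(-1 + 219\right)^{2} - 1712}{-1091 + 10} = \frac{218^{2} - 1712}{-1081} = \left(47524 - 1712\right) \left(- \frac{1}{1081}\right) = 45812 \left(- \frac{1}{1081}\right) = - \frac{45812}{1081}$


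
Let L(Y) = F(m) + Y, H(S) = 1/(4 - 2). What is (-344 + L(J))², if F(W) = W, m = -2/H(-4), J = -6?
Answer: 125316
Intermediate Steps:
H(S) = ½ (H(S) = 1/2 = ½)
m = -4 (m = -2/½ = -2*2 = -4)
L(Y) = -4 + Y
(-344 + L(J))² = (-344 + (-4 - 6))² = (-344 - 10)² = (-354)² = 125316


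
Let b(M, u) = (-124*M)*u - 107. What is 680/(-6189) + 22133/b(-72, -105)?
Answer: -774513097/5802478383 ≈ -0.13348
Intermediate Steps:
b(M, u) = -107 - 124*M*u (b(M, u) = -124*M*u - 107 = -107 - 124*M*u)
680/(-6189) + 22133/b(-72, -105) = 680/(-6189) + 22133/(-107 - 124*(-72)*(-105)) = 680*(-1/6189) + 22133/(-107 - 937440) = -680/6189 + 22133/(-937547) = -680/6189 + 22133*(-1/937547) = -680/6189 - 22133/937547 = -774513097/5802478383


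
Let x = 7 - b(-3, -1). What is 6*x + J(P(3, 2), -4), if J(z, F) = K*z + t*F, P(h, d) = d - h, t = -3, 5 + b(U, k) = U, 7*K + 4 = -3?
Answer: 103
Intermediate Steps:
K = -1 (K = -4/7 + (⅐)*(-3) = -4/7 - 3/7 = -1)
b(U, k) = -5 + U
x = 15 (x = 7 - (-5 - 3) = 7 - 1*(-8) = 7 + 8 = 15)
J(z, F) = -z - 3*F
6*x + J(P(3, 2), -4) = 6*15 + (-(2 - 1*3) - 3*(-4)) = 90 + (-(2 - 3) + 12) = 90 + (-1*(-1) + 12) = 90 + (1 + 12) = 90 + 13 = 103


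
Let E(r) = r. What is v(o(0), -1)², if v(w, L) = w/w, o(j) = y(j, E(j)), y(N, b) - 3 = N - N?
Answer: 1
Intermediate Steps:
y(N, b) = 3 (y(N, b) = 3 + (N - N) = 3 + 0 = 3)
o(j) = 3
v(w, L) = 1
v(o(0), -1)² = 1² = 1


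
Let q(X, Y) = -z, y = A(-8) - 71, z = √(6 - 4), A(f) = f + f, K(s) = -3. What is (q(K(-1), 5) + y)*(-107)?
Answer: 9309 + 107*√2 ≈ 9460.3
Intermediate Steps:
A(f) = 2*f
z = √2 ≈ 1.4142
y = -87 (y = 2*(-8) - 71 = -16 - 71 = -87)
q(X, Y) = -√2
(q(K(-1), 5) + y)*(-107) = (-√2 - 87)*(-107) = (-87 - √2)*(-107) = 9309 + 107*√2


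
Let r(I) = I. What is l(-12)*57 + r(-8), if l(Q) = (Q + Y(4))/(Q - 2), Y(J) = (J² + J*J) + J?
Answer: -740/7 ≈ -105.71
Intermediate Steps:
Y(J) = J + 2*J² (Y(J) = (J² + J²) + J = 2*J² + J = J + 2*J²)
l(Q) = (36 + Q)/(-2 + Q) (l(Q) = (Q + 4*(1 + 2*4))/(Q - 2) = (Q + 4*(1 + 8))/(-2 + Q) = (Q + 4*9)/(-2 + Q) = (Q + 36)/(-2 + Q) = (36 + Q)/(-2 + Q))
l(-12)*57 + r(-8) = ((36 - 12)/(-2 - 12))*57 - 8 = (24/(-14))*57 - 8 = -1/14*24*57 - 8 = -12/7*57 - 8 = -684/7 - 8 = -740/7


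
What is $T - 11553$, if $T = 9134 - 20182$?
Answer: $-22601$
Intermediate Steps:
$T = -11048$ ($T = 9134 - 20182 = -11048$)
$T - 11553 = -11048 - 11553 = -22601$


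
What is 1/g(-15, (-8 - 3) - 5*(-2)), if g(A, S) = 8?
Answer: ⅛ ≈ 0.12500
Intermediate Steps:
1/g(-15, (-8 - 3) - 5*(-2)) = 1/8 = ⅛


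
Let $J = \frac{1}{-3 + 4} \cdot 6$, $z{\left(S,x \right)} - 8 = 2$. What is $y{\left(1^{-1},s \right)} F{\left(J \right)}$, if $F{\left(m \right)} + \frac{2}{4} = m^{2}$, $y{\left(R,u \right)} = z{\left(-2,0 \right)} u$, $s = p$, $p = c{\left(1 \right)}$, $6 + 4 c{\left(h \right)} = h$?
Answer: $- \frac{1775}{4} \approx -443.75$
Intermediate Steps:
$z{\left(S,x \right)} = 10$ ($z{\left(S,x \right)} = 8 + 2 = 10$)
$c{\left(h \right)} = - \frac{3}{2} + \frac{h}{4}$
$p = - \frac{5}{4}$ ($p = - \frac{3}{2} + \frac{1}{4} \cdot 1 = - \frac{3}{2} + \frac{1}{4} = - \frac{5}{4} \approx -1.25$)
$s = - \frac{5}{4} \approx -1.25$
$y{\left(R,u \right)} = 10 u$
$J = 6$ ($J = 1^{-1} \cdot 6 = 1 \cdot 6 = 6$)
$F{\left(m \right)} = - \frac{1}{2} + m^{2}$
$y{\left(1^{-1},s \right)} F{\left(J \right)} = 10 \left(- \frac{5}{4}\right) \left(- \frac{1}{2} + 6^{2}\right) = - \frac{25 \left(- \frac{1}{2} + 36\right)}{2} = \left(- \frac{25}{2}\right) \frac{71}{2} = - \frac{1775}{4}$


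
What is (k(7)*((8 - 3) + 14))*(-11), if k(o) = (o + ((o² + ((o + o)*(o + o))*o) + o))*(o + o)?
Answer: -4198810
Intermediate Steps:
k(o) = 2*o*(o² + 2*o + 4*o³) (k(o) = (o + ((o² + ((2*o)*(2*o))*o) + o))*(2*o) = (o + ((o² + (4*o²)*o) + o))*(2*o) = (o + ((o² + 4*o³) + o))*(2*o) = (o + (o + o² + 4*o³))*(2*o) = (o² + 2*o + 4*o³)*(2*o) = 2*o*(o² + 2*o + 4*o³))
(k(7)*((8 - 3) + 14))*(-11) = ((2*7²*(2 + 7 + 4*7²))*((8 - 3) + 14))*(-11) = ((2*49*(2 + 7 + 4*49))*(5 + 14))*(-11) = ((2*49*(2 + 7 + 196))*19)*(-11) = ((2*49*205)*19)*(-11) = (20090*19)*(-11) = 381710*(-11) = -4198810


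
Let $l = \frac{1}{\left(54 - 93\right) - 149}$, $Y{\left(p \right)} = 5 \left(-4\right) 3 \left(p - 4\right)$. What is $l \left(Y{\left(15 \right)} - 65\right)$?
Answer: $\frac{725}{188} \approx 3.8564$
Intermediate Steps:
$Y{\left(p \right)} = 240 - 60 p$ ($Y{\left(p \right)} = \left(-20\right) 3 \left(-4 + p\right) = - 60 \left(-4 + p\right) = 240 - 60 p$)
$l = - \frac{1}{188}$ ($l = \frac{1}{-39 - 149} = \frac{1}{-188} = - \frac{1}{188} \approx -0.0053191$)
$l \left(Y{\left(15 \right)} - 65\right) = - \frac{\left(240 - 900\right) - 65}{188} = - \frac{-660 - 65}{188} = \left(- \frac{1}{188}\right) \left(-725\right) = \frac{725}{188}$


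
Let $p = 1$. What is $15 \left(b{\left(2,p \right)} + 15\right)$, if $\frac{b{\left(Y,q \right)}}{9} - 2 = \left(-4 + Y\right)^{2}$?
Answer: $1035$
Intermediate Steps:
$b{\left(Y,q \right)} = 18 + 9 \left(-4 + Y\right)^{2}$
$15 \left(b{\left(2,p \right)} + 15\right) = 15 \left(\left(18 + 9 \left(-4 + 2\right)^{2}\right) + 15\right) = 15 \left(\left(18 + 9 \left(-2\right)^{2}\right) + 15\right) = 15 \left(\left(18 + 9 \cdot 4\right) + 15\right) = 15 \left(\left(18 + 36\right) + 15\right) = 15 \left(54 + 15\right) = 15 \cdot 69 = 1035$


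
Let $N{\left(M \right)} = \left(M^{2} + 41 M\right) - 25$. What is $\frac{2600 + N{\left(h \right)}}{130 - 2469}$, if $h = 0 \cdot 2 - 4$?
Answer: $- \frac{2427}{2339} \approx -1.0376$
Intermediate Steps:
$h = -4$ ($h = 0 - 4 = -4$)
$N{\left(M \right)} = -25 + M^{2} + 41 M$
$\frac{2600 + N{\left(h \right)}}{130 - 2469} = \frac{2600 + \left(-25 + \left(-4\right)^{2} + 41 \left(-4\right)\right)}{130 - 2469} = \frac{2600 - 173}{-2339} = \left(2600 - 173\right) \left(- \frac{1}{2339}\right) = 2427 \left(- \frac{1}{2339}\right) = - \frac{2427}{2339}$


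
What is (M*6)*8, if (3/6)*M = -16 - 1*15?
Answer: -2976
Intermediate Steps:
M = -62 (M = 2*(-16 - 1*15) = 2*(-16 - 15) = 2*(-31) = -62)
(M*6)*8 = -62*6*8 = -372*8 = -2976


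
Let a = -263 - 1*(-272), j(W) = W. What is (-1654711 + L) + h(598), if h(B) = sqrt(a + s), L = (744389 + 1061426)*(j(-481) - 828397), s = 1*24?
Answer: -1496801980281 + sqrt(33) ≈ -1.4968e+12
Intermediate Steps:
s = 24
L = -1496800325570 (L = (744389 + 1061426)*(-481 - 828397) = 1805815*(-828878) = -1496800325570)
a = 9 (a = -263 + 272 = 9)
h(B) = sqrt(33) (h(B) = sqrt(9 + 24) = sqrt(33))
(-1654711 + L) + h(598) = (-1654711 - 1496800325570) + sqrt(33) = -1496801980281 + sqrt(33)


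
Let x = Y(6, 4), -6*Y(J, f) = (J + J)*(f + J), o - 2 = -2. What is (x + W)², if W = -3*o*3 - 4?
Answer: 576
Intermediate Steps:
o = 0 (o = 2 - 2 = 0)
Y(J, f) = -J*(J + f)/3 (Y(J, f) = -(J + J)*(f + J)/6 = -2*J*(J + f)/6 = -J*(J + f)/3)
W = -4 (W = -3*0*3 - 4 = 0*3 - 4 = 0 - 4 = -4)
x = -20 (x = -⅓*6*(6 + 4) = -⅓*6*10 = -20)
(x + W)² = (-20 - 4)² = (-24)² = 576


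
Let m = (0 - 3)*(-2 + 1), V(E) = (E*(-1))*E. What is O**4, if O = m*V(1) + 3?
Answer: 0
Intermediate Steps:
V(E) = -E**2 (V(E) = (-E)*E = -E**2)
m = 3 (m = -3*(-1) = 3)
O = 0 (O = 3*(-1*1**2) + 3 = 3*(-1*1) + 3 = 3*(-1) + 3 = -3 + 3 = 0)
O**4 = 0**4 = 0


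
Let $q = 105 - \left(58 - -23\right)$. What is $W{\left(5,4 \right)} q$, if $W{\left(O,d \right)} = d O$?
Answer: $480$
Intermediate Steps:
$W{\left(O,d \right)} = O d$
$q = 24$ ($q = 105 - \left(58 + 23\right) = 105 - 81 = 24$)
$W{\left(5,4 \right)} q = 5 \cdot 4 \cdot 24 = 20 \cdot 24 = 480$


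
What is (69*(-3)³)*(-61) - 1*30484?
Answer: 83159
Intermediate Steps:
(69*(-3)³)*(-61) - 1*30484 = (69*(-27))*(-61) - 30484 = -1863*(-61) - 30484 = 113643 - 30484 = 83159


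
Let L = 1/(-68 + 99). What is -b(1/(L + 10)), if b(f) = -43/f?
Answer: 13373/31 ≈ 431.39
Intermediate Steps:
L = 1/31 ≈ 0.032258
-b(1/(L + 10)) = -(-43)/(1/(1/31 + 10)) = -(-43)/(1/(311/31)) = -(-43)/31/311 = -(-43)*311/31 = -1*(-13373/31) = 13373/31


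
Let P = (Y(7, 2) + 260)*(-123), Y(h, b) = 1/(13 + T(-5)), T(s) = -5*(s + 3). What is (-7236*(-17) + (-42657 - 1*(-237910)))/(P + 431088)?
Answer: 7320095/9179361 ≈ 0.79745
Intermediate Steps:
T(s) = -15 - 5*s (T(s) = -5*(3 + s) = -15 - 5*s)
Y(h, b) = 1/23 (Y(h, b) = 1/(13 + (-15 - 5*(-5))) = 1/(13 + (-15 + 25)) = 1/(13 + 10) = 1/23)
P = -735663/23 (P = (1/23 + 260)*(-123) = (5981/23)*(-123) = -735663/23 ≈ -31985.)
(-7236*(-17) + (-42657 - 1*(-237910)))/(P + 431088) = (-7236*(-17) + (-42657 - 1*(-237910)))/(-735663/23 + 431088) = (123012 + (-42657 + 237910))/(9179361/23) = (123012 + 195253)*(23/9179361) = 318265*(23/9179361) = 7320095/9179361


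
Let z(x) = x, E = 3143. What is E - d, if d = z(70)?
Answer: 3073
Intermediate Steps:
d = 70
E - d = 3143 - 1*70 = 3143 - 70 = 3073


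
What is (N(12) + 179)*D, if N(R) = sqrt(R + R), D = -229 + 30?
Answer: -35621 - 398*sqrt(6) ≈ -36596.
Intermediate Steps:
D = -199
N(R) = sqrt(2)*sqrt(R) (N(R) = sqrt(2*R) = sqrt(2)*sqrt(R))
(N(12) + 179)*D = (sqrt(2)*sqrt(12) + 179)*(-199) = (sqrt(2)*(2*sqrt(3)) + 179)*(-199) = (2*sqrt(6) + 179)*(-199) = (179 + 2*sqrt(6))*(-199) = -35621 - 398*sqrt(6)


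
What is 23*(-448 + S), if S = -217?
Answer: -15295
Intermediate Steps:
23*(-448 + S) = 23*(-448 - 217) = 23*(-665) = -15295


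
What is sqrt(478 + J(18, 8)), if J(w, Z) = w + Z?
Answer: 6*sqrt(14) ≈ 22.450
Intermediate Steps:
J(w, Z) = Z + w
sqrt(478 + J(18, 8)) = sqrt(478 + (8 + 18)) = sqrt(478 + 26) = sqrt(504) = 6*sqrt(14)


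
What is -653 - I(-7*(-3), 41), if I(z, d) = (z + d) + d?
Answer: -756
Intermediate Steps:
I(z, d) = z + 2*d (I(z, d) = (d + z) + d = z + 2*d)
-653 - I(-7*(-3), 41) = -653 - (-7*(-3) + 2*41) = -653 - (21 + 82) = -653 - 1*103 = -653 - 103 = -756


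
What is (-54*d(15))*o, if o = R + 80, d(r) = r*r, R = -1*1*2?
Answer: -947700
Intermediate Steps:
R = -2 (R = -1*2 = -2)
d(r) = r²
o = 78 (o = -2 + 80 = 78)
(-54*d(15))*o = -54*15²*78 = -54*225*78 = -12150*78 = -947700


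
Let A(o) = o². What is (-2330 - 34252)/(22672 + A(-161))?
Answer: -36582/48593 ≈ -0.75282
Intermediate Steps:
(-2330 - 34252)/(22672 + A(-161)) = (-2330 - 34252)/(22672 + (-161)²) = -36582/(22672 + 25921) = -36582/48593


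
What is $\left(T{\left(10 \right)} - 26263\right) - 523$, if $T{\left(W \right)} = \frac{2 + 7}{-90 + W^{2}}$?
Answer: $- \frac{267851}{10} \approx -26785.0$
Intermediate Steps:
$T{\left(W \right)} = \frac{9}{-90 + W^{2}}$
$\left(T{\left(10 \right)} - 26263\right) - 523 = \left(\frac{9}{-90 + 10^{2}} - 26263\right) - 523 = \left(\frac{9}{-90 + 100} - 26263\right) - 523 = \left(\frac{9}{10} - 26263\right) - 523 = - \frac{262621}{10} - 523 = - \frac{267851}{10}$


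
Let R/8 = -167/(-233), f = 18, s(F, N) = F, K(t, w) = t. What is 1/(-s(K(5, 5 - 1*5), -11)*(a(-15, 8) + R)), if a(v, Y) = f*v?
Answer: 233/307870 ≈ 0.00075681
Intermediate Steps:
a(v, Y) = 18*v
R = 1336/233 (R = 8*(-167/(-233)) = 8*(-167*(-1/233)) = 8*(167/233) = 1336/233 ≈ 5.7339)
1/(-s(K(5, 5 - 1*5), -11)*(a(-15, 8) + R)) = 1/(-5*(18*(-15) + 1336/233)) = 1/(-5*(-270 + 1336/233)) = 1/(-5*(-61574)/233) = 1/(-1*(-307870/233)) = 1/(307870/233) = 233/307870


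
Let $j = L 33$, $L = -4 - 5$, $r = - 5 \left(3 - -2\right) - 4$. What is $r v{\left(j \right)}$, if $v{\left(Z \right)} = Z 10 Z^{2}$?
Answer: $7597441170$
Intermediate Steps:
$r = -29$ ($r = - 5 \left(3 + 2\right) - 4 = \left(-5\right) 5 - 4 = -25 - 4 = -29$)
$L = -9$
$j = -297$ ($j = \left(-9\right) 33 = -297$)
$v{\left(Z \right)} = 10 Z^{3}$ ($v{\left(Z \right)} = 10 Z Z^{2} = 10 Z^{3}$)
$r v{\left(j \right)} = - 29 \cdot 10 \left(-297\right)^{3} = - 29 \cdot 10 \left(-26198073\right) = \left(-29\right) \left(-261980730\right) = 7597441170$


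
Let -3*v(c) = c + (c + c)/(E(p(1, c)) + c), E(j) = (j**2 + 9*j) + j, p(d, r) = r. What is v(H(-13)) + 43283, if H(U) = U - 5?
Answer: 909071/21 ≈ 43289.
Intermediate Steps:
E(j) = j**2 + 10*j
H(U) = -5 + U
v(c) = -c/3 - 2*c/(3*(c + c*(10 + c))) (v(c) = -(c + (c + c)/(c*(10 + c) + c))/3 = -(c + (2*c)/(c + c*(10 + c)))/3 = -(c + 2*c/(c + c*(10 + c)))/3 = -c/3 - 2*c/(3*(c + c*(10 + c))))
v(H(-13)) + 43283 = -(2 + (-5 - 13) + (-5 - 13)*(10 + (-5 - 13)))/(33 + 3*(-5 - 13)) + 43283 = -(2 - 18 - 18*(10 - 18))/(33 + 3*(-18)) + 43283 = -(2 - 18 - 18*(-8))/(33 - 54) + 43283 = -1*(2 - 18 + 144)/(-21) + 43283 = -1*(-1/21)*128 + 43283 = 128/21 + 43283 = 909071/21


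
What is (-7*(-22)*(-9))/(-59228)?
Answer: 693/29614 ≈ 0.023401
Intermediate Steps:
(-7*(-22)*(-9))/(-59228) = (154*(-9))*(-1/59228) = -1386*(-1/59228) = 693/29614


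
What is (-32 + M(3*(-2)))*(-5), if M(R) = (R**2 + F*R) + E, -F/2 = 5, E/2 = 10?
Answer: -420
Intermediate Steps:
E = 20 (E = 2*10 = 20)
F = -10 (F = -2*5 = -10)
M(R) = 20 + R**2 - 10*R (M(R) = (R**2 - 10*R) + 20 = 20 + R**2 - 10*R)
(-32 + M(3*(-2)))*(-5) = (-32 + (20 + (3*(-2))**2 - 30*(-2)))*(-5) = (-32 + (20 + (-6)**2 - 10*(-6)))*(-5) = (-32 + (20 + 36 + 60))*(-5) = (-32 + 116)*(-5) = 84*(-5) = -420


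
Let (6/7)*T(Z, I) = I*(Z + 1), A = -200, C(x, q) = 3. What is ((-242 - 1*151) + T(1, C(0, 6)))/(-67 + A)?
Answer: 386/267 ≈ 1.4457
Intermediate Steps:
T(Z, I) = 7*I*(1 + Z)/6 (T(Z, I) = 7*(I*(Z + 1))/6 = 7*(I*(1 + Z))/6 = 7*I*(1 + Z)/6)
((-242 - 1*151) + T(1, C(0, 6)))/(-67 + A) = ((-242 - 1*151) + (7/6)*3*(1 + 1))/(-67 - 200) = ((-242 - 151) + (7/6)*3*2)/(-267) = (-393 + 7)*(-1/267) = -386*(-1/267) = 386/267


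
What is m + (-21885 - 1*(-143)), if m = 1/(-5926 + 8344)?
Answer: -52572155/2418 ≈ -21742.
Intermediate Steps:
m = 1/2418 ≈ 0.00041356
m + (-21885 - 1*(-143)) = 1/2418 + (-21885 - 1*(-143)) = 1/2418 + (-21885 + 143) = 1/2418 - 21742 = -52572155/2418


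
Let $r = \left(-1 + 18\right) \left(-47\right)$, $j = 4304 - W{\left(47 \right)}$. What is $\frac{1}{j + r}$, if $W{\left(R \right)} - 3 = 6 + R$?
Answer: $\frac{1}{3449} \approx 0.00028994$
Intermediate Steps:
$W{\left(R \right)} = 9 + R$ ($W{\left(R \right)} = 3 + \left(6 + R\right) = 9 + R$)
$j = 4248$ ($j = 4304 - \left(9 + 47\right) = 4304 - 56 = 4248$)
$r = -799$ ($r = 17 \left(-47\right) = -799$)
$\frac{1}{j + r} = \frac{1}{4248 - 799} = \frac{1}{3449}$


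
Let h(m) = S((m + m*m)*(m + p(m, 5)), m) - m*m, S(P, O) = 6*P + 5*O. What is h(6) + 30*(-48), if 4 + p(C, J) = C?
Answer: 570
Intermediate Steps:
p(C, J) = -4 + C
S(P, O) = 5*O + 6*P
h(m) = -m² + 5*m + 6*(-4 + 2*m)*(m + m²) (h(m) = (5*m + 6*((m + m*m)*(m + (-4 + m)))) - m*m = (5*m + 6*((m + m²)*(-4 + 2*m))) - m² = (5*m + 6*((-4 + 2*m)*(m + m²))) - m² = (5*m + 6*(-4 + 2*m)*(m + m²)) - m² = -m² + 5*m + 6*(-4 + 2*m)*(m + m²))
h(6) + 30*(-48) = 6*(-19 - 13*6 + 12*6²) + 30*(-48) = 6*(-19 - 78 + 12*36) - 1440 = 6*(-19 - 78 + 432) - 1440 = 6*335 - 1440 = 2010 - 1440 = 570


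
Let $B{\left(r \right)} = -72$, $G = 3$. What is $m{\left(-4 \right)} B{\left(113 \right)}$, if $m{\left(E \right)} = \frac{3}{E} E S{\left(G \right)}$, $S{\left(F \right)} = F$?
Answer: $-648$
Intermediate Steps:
$m{\left(E \right)} = 9$ ($m{\left(E \right)} = \frac{3}{E} E 3 = 3 \cdot 3 = 9$)
$m{\left(-4 \right)} B{\left(113 \right)} = 9 \left(-72\right) = -648$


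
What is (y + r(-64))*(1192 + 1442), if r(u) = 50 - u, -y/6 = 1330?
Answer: -20719044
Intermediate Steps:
y = -7980 (y = -6*1330 = -7980)
(y + r(-64))*(1192 + 1442) = (-7980 + (50 - 1*(-64)))*(1192 + 1442) = (-7980 + (50 + 64))*2634 = (-7980 + 114)*2634 = -7866*2634 = -20719044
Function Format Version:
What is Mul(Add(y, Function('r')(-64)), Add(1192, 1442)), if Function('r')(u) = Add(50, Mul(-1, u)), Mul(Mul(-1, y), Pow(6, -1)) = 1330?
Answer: -20719044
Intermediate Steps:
y = -7980 (y = Mul(-6, 1330) = -7980)
Mul(Add(y, Function('r')(-64)), Add(1192, 1442)) = Mul(Add(-7980, Add(50, Mul(-1, -64))), Add(1192, 1442)) = Mul(Add(-7980, Add(50, 64)), 2634) = Mul(Add(-7980, 114), 2634) = Mul(-7866, 2634) = -20719044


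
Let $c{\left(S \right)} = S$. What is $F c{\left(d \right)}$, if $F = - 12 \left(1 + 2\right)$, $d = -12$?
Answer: $432$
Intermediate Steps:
$F = -36$ ($F = \left(-12\right) 3 = -36$)
$F c{\left(d \right)} = \left(-36\right) \left(-12\right) = 432$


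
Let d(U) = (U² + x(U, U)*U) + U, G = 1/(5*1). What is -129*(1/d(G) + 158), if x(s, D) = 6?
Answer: -245659/12 ≈ -20472.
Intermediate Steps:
G = ⅕ (G = 1/5 = ⅕ ≈ 0.20000)
d(U) = U² + 7*U (d(U) = (U² + 6*U) + U = U² + 7*U)
-129*(1/d(G) + 158) = -129*(1/((7 + ⅕)/5) + 158) = -129*(1/((⅕)*(36/5)) + 158) = -129*(1/(36/25) + 158) = -129*(25/36 + 158) = -129*5713/36 = -245659/12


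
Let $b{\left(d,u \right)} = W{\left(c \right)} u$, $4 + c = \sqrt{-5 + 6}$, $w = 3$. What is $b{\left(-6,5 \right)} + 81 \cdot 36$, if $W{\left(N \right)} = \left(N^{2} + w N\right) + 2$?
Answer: $2926$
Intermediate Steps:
$c = -3$ ($c = -4 + \sqrt{-5 + 6} = -4 + \sqrt{1} = -4 + 1 = -3$)
$W{\left(N \right)} = 2 + N^{2} + 3 N$ ($W{\left(N \right)} = \left(N^{2} + 3 N\right) + 2 = 2 + N^{2} + 3 N$)
$b{\left(d,u \right)} = 2 u$ ($b{\left(d,u \right)} = \left(2 + \left(-3\right)^{2} + 3 \left(-3\right)\right) u = \left(2 + 9 - 9\right) u = 2 u$)
$b{\left(-6,5 \right)} + 81 \cdot 36 = 2 \cdot 5 + 81 \cdot 36 = 10 + 2916 = 2926$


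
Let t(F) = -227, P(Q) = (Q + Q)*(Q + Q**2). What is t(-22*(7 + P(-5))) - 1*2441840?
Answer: -2442067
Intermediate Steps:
P(Q) = 2*Q*(Q + Q**2) (P(Q) = (2*Q)*(Q + Q**2) = 2*Q*(Q + Q**2))
t(-22*(7 + P(-5))) - 1*2441840 = -227 - 1*2441840 = -227 - 2441840 = -2442067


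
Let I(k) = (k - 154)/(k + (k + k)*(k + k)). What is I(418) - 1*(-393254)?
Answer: 12500364910/31787 ≈ 3.9325e+5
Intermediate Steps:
I(k) = (-154 + k)/(k + 4*k**2) (I(k) = (-154 + k)/(k + (2*k)*(2*k)) = (-154 + k)/(k + 4*k**2))
I(418) - 1*(-393254) = (-154 + 418)/(418*(1 + 4*418)) - 1*(-393254) = (1/418)*264/(1 + 1672) + 393254 = (1/418)*264/1673 + 393254 = (1/418)*(1/1673)*264 + 393254 = 12/31787 + 393254 = 12500364910/31787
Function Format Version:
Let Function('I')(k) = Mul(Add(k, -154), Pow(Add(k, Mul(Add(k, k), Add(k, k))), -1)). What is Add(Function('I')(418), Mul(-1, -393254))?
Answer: Rational(12500364910, 31787) ≈ 3.9325e+5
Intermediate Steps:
Function('I')(k) = Mul(Pow(Add(k, Mul(4, Pow(k, 2))), -1), Add(-154, k)) (Function('I')(k) = Mul(Add(-154, k), Pow(Add(k, Mul(Mul(2, k), Mul(2, k))), -1)) = Mul(Add(-154, k), Pow(Add(k, Mul(4, Pow(k, 2))), -1)) = Mul(Pow(Add(k, Mul(4, Pow(k, 2))), -1), Add(-154, k)))
Add(Function('I')(418), Mul(-1, -393254)) = Add(Mul(Pow(418, -1), Pow(Add(1, Mul(4, 418)), -1), Add(-154, 418)), Mul(-1, -393254)) = Add(Mul(Rational(1, 418), Pow(Add(1, 1672), -1), 264), 393254) = Add(Mul(Rational(1, 418), Pow(1673, -1), 264), 393254) = Add(Mul(Rational(1, 418), Rational(1, 1673), 264), 393254) = Add(Rational(12, 31787), 393254) = Rational(12500364910, 31787)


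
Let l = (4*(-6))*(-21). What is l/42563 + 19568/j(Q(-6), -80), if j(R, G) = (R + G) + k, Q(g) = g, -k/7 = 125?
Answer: -26851240/1319453 ≈ -20.350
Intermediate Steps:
k = -875 (k = -7*125 = -875)
j(R, G) = -875 + G + R (j(R, G) = (R + G) - 875 = (G + R) - 875 = -875 + G + R)
l = 504 (l = -24*(-21) = 504)
l/42563 + 19568/j(Q(-6), -80) = 504/42563 + 19568/(-875 - 80 - 6) = 504*(1/42563) + 19568/(-961) = 504/42563 + 19568*(-1/961) = 504/42563 - 19568/961 = -26851240/1319453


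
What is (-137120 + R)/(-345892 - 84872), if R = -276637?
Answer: 137919/143588 ≈ 0.96052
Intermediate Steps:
(-137120 + R)/(-345892 - 84872) = (-137120 - 276637)/(-345892 - 84872) = -413757/(-430764) = -413757*(-1/430764) = 137919/143588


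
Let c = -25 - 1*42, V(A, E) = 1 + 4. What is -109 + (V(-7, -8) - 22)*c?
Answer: 1030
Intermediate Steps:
V(A, E) = 5
c = -67 (c = -25 - 42 = -67)
-109 + (V(-7, -8) - 22)*c = -109 + (5 - 22)*(-67) = -109 - 17*(-67) = -109 + 1139 = 1030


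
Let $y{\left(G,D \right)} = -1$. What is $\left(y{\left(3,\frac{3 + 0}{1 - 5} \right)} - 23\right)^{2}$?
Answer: $576$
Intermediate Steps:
$\left(y{\left(3,\frac{3 + 0}{1 - 5} \right)} - 23\right)^{2} = \left(-1 - 23\right)^{2} = \left(-24\right)^{2} = 576$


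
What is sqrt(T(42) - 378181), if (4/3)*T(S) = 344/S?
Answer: 6*I*sqrt(514738)/7 ≈ 614.96*I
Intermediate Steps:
T(S) = 258/S (T(S) = 3*(344/S)/4 = 258/S)
sqrt(T(42) - 378181) = sqrt(258/42 - 378181) = sqrt(258*(1/42) - 378181) = sqrt(43/7 - 378181) = sqrt(-2647224/7) = 6*I*sqrt(514738)/7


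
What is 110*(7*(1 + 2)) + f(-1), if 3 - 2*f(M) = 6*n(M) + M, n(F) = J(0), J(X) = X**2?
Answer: 2312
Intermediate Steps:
n(F) = 0 (n(F) = 0**2 = 0)
f(M) = 3/2 - M/2 (f(M) = 3/2 - (6*0 + M)/2 = 3/2 - (0 + M)/2 = 3/2 - M/2)
110*(7*(1 + 2)) + f(-1) = 110*(7*(1 + 2)) + (3/2 - 1/2*(-1)) = 110*(7*3) + (3/2 + 1/2) = 110*21 + 2 = 2310 + 2 = 2312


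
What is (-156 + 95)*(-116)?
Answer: 7076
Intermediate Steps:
(-156 + 95)*(-116) = -61*(-116) = 7076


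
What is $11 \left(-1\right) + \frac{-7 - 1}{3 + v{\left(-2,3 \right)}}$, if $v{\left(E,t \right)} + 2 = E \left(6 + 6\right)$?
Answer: $- \frac{245}{23} \approx -10.652$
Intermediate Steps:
$v{\left(E,t \right)} = -2 + 12 E$ ($v{\left(E,t \right)} = -2 + E \left(6 + 6\right) = -2 + E 12 = -2 + 12 E$)
$11 \left(-1\right) + \frac{-7 - 1}{3 + v{\left(-2,3 \right)}} = 11 \left(-1\right) + \frac{-7 - 1}{3 + \left(-2 + 12 \left(-2\right)\right)} = -11 - \frac{8}{3 - 26} = -11 - \frac{8}{-23} = -11 - - \frac{8}{23} = -11 + \frac{8}{23} = - \frac{245}{23}$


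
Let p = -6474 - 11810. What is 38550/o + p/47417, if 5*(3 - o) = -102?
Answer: 3045829174/1849263 ≈ 1647.1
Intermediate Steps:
o = 117/5 (o = 3 - 1/5*(-102) = 3 + 102/5 = 117/5 ≈ 23.400)
p = -18284
38550/o + p/47417 = 38550/(117/5) - 18284/47417 = 38550*(5/117) - 18284*1/47417 = 64250/39 - 18284/47417 = 3045829174/1849263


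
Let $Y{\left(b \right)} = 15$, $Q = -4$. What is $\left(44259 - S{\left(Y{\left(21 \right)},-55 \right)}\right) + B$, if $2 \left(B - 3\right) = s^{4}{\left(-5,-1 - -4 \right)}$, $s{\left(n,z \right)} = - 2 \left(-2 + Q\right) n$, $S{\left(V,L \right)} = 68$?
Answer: $6524194$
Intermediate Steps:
$s{\left(n,z \right)} = 12 n$ ($s{\left(n,z \right)} = - 2 \left(-2 - 4\right) n = \left(-2\right) \left(-6\right) n = 12 n$)
$B = 6480003$ ($B = 3 + \frac{\left(12 \left(-5\right)\right)^{4}}{2} = 3 + \frac{\left(-60\right)^{4}}{2} = 3 + \frac{1}{2} \cdot 12960000 = 3 + 6480000 = 6480003$)
$\left(44259 - S{\left(Y{\left(21 \right)},-55 \right)}\right) + B = \left(44259 - 68\right) + 6480003 = 44191 + 6480003 = 6524194$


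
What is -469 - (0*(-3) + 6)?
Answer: -475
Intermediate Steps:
-469 - (0*(-3) + 6) = -469 - (0 + 6) = -469 - 1*6 = -469 - 6 = -475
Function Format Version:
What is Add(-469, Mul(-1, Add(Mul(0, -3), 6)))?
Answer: -475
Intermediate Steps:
Add(-469, Mul(-1, Add(Mul(0, -3), 6))) = Add(-469, Mul(-1, Add(0, 6))) = Add(-469, Mul(-1, 6)) = Add(-469, -6) = -475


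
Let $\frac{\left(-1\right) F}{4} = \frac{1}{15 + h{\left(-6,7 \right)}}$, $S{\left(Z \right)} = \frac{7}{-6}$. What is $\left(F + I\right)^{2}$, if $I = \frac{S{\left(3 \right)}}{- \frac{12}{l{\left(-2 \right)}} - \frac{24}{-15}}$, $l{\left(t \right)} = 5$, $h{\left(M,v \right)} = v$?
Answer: $\frac{113569}{69696} \approx 1.6295$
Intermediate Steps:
$S{\left(Z \right)} = - \frac{7}{6}$ ($S{\left(Z \right)} = 7 \left(- \frac{1}{6}\right) = - \frac{7}{6}$)
$F = - \frac{2}{11}$ ($F = - \frac{4}{15 + 7} = - \frac{4}{22} = \left(-4\right) \frac{1}{22} = - \frac{2}{11} \approx -0.18182$)
$I = \frac{35}{24}$ ($I = - \frac{7}{6 \left(- \frac{12}{5} - \frac{24}{-15}\right)} = - \frac{7}{6 \left(\left(-12\right) \frac{1}{5} - - \frac{8}{5}\right)} = - \frac{7}{6 \left(- \frac{12}{5} + \frac{8}{5}\right)} = - \frac{7}{6 \left(- \frac{4}{5}\right)} = \left(- \frac{7}{6}\right) \left(- \frac{5}{4}\right) = \frac{35}{24} \approx 1.4583$)
$\left(F + I\right)^{2} = \left(- \frac{2}{11} + \frac{35}{24}\right)^{2} = \left(\frac{337}{264}\right)^{2} = \frac{113569}{69696}$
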